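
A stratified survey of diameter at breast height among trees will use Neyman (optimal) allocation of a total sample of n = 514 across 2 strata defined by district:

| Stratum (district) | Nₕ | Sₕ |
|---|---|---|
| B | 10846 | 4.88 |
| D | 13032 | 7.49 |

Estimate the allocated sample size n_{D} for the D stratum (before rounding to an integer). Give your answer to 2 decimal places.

333.28

Neyman allocation: nₕ = n·NₕSₕ / Σⱼ NⱼSⱼ.
Σ NⱼSⱼ = 10846·4.88 + 13032·7.49 = 150538.16.
n_{D} = 514·13032·7.49 / 150538.16 = 333.28.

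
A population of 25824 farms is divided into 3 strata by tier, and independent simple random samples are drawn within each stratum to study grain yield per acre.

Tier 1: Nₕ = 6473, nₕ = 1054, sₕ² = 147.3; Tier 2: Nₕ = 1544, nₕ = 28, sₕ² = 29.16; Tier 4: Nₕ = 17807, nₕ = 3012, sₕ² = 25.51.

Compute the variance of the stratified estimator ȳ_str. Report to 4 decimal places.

Var(ȳ_str) = Σₕ Wₕ²(1 − fₕ)sₕ²/nₕ with Wₕ = Nₕ/N, N = 25824.
Tier 1: Wₕ = 0.25065830; term = 0.25065830²·(1 − 0.16283022)·147.3/1054 = 0.0073508891.
Tier 2: Wₕ = 0.05978934; term = 0.05978934²·(1 − 0.01813472)·29.16/28 = 0.0036553499.
Tier 4: Wₕ = 0.68955235; term = 0.68955235²·(1 − 0.16914696)·25.51/3012 = 0.0033459095.
Sum = 0.014352149.

0.0144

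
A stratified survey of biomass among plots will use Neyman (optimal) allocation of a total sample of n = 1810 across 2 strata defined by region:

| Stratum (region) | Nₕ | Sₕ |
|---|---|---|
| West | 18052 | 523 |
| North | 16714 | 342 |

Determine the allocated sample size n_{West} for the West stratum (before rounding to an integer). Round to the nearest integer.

1127

Neyman allocation: nₕ = n·NₕSₕ / Σⱼ NⱼSⱼ.
Σ NⱼSⱼ = 18052·523 + 16714·342 = 1.5157384 × 10^7.
n_{West} = 1810·18052·523 / (1.5157384 × 10^7) = 1127.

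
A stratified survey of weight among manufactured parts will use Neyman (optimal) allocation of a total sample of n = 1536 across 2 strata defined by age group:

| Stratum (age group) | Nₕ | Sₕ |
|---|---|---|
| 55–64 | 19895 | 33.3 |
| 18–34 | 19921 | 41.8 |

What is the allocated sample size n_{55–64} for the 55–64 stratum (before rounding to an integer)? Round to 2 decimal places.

Neyman allocation: nₕ = n·NₕSₕ / Σⱼ NⱼSⱼ.
Σ NⱼSⱼ = 19895·33.3 + 19921·41.8 = 1.4952013 × 10^6.
n_{55–64} = 1536·19895·33.3 / (1.4952013 × 10^6) = 680.58.

680.58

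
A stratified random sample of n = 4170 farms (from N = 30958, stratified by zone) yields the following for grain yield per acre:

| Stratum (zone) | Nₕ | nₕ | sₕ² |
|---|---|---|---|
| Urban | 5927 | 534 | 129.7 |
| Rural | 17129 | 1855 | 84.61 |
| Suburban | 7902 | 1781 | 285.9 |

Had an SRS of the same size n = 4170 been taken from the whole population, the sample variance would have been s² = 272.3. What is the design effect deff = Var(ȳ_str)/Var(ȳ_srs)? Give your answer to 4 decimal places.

Var(ȳ_str) = Σ Wₕ²(1−fₕ)sₕ²/nₕ with Wₕ = Nₕ/30958:
  Urban: (5927/30958)²·(1−534/5927)·129.7/534 = 0.0081006203
  Rural: (17129/30958)²·(1−1855/17129)·84.61/1855 = 0.01245136
  Suburban: (7902/30958)²·(1−1781/7902)·285.9/1781 = 0.0081014704
  → Var(ȳ_str) = 0.028653451.
Var(ȳ_srs) = (1 − 4170/30958)·272.3/4170 = 0.056503972.
deff = 0.028653451 / 0.056503972 = 0.5071.

0.5071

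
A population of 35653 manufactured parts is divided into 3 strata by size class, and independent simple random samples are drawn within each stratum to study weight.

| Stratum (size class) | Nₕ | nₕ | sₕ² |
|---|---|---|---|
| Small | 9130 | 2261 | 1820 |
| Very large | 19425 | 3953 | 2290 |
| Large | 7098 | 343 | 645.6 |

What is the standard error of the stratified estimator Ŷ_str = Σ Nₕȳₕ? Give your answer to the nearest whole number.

Var(Ŷ_str) = Σₕ Nₕ²(1 − fₕ)sₕ²/nₕ.
Small: 9130²·(1 − 2261/9130)·1820/2261 = 5.0481833 × 10^7.
Very large: 19425²·(1 − 3953/19425)·2290/3953 = 1.7410697 × 10^8.
Large: 7098²·(1 − 343/7098)·645.6/343 = 9.0246579 × 10^7.
Sum = 3.1483538 × 10^8.
SE = √(3.1483538 × 10^8) = 17744.

17744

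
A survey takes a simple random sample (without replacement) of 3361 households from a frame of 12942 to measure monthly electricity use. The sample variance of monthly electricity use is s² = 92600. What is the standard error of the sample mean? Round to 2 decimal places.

4.52

Under SRS without replacement, Var(ȳ) = (1 − f)·s²/n with f = n/N = 3361/12942 = 0.25969711.
Var(ȳ) = (1 − 0.25969711)·92600/3361 = 0.74030289·27.551324 = 20.396325.
SE(ȳ) = √(20.396325) = 4.52.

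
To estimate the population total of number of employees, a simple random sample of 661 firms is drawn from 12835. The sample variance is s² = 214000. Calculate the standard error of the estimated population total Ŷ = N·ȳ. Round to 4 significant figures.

Var(Ŷ) = N²·Var(ȳ) = N²·(1 − n/N)·s²/n.
f = 661/12835 = 0.05149981; Var(ȳ) = 0.94850019·214000/661 = 307.07873.
Var(Ŷ) = 12835² · 307.07873 = 5.0587298 × 10^10.
SE(Ŷ) = √(5.0587298 × 10^10) = 224900.

224900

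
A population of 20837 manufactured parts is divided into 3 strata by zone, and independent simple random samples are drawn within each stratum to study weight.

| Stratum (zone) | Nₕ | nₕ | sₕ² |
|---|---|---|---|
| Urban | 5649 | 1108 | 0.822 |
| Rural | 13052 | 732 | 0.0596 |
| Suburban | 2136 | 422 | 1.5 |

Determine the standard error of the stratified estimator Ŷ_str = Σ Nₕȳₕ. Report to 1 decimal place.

Var(Ŷ_str) = Σₕ Nₕ²(1 − fₕ)sₕ²/nₕ.
Urban: 5649²·(1 − 1108/5649)·0.822/1108 = 19030.716.
Rural: 13052²·(1 − 732/13052)·0.0596/732 = 13092.511.
Suburban: 2136²·(1 − 422/2136)·1.5/422 = 13013.403.
Sum = 45136.63.
SE = √(45136.63) = 212.5.

212.5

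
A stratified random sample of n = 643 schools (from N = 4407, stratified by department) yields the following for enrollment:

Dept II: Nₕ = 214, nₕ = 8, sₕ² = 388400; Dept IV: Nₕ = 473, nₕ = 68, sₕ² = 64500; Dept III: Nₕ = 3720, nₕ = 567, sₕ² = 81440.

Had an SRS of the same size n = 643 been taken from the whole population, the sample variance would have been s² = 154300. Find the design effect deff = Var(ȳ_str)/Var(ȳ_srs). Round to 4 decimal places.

Var(ȳ_str) = Σ Wₕ²(1−fₕ)sₕ²/nₕ with Wₕ = Nₕ/4407:
  Dept II: (214/4407)²·(1−8/214)·388400/8 = 110.20064
  Dept IV: (473/4407)²·(1−68/473)·64500/68 = 9.3557986
  Dept III: (3720/4407)²·(1−567/3720)·81440/567 = 86.743215
  → Var(ȳ_str) = 206.29965.
Var(ȳ_srs) = (1 − 643/4407)·154300/643 = 204.95642.
deff = 206.29965 / 204.95642 = 1.0066.

1.0066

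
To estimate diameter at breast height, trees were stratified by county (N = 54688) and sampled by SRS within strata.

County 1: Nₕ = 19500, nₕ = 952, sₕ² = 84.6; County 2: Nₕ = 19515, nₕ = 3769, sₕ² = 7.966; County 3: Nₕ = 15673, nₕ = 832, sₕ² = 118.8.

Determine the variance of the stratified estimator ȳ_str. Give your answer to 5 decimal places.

0.02207

Var(ȳ_str) = Σₕ Wₕ²(1 − fₕ)sₕ²/nₕ with Wₕ = Nₕ/N, N = 54688.
County 1: Wₕ = 0.35656817; term = 0.35656817²·(1 − 0.04882051)·84.6/952 = 0.010746846.
County 2: Wₕ = 0.35684245; term = 0.35684245²·(1 − 0.19313349)·7.966/3769 = 2.1715453 × 10^-4.
County 3: Wₕ = 0.28658938; term = 0.28658938²·(1 − 0.05308492)·118.8/832 = 0.011105147.
Sum = 0.022069148.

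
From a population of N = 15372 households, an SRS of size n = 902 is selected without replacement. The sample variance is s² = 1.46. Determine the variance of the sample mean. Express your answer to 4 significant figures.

0.001524

Under SRS without replacement, Var(ȳ) = (1 − f)·s²/n with f = n/N = 902/15372 = 0.05867812.
Var(ȳ) = (1 − 0.05867812)·1.46/902 = 0.94132188·0.0016186253 = 0.0015236474.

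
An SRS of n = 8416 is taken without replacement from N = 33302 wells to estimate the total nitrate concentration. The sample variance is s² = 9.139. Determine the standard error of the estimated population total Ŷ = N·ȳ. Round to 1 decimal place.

Var(Ŷ) = N²·Var(ȳ) = N²·(1 − n/N)·s²/n.
f = 8416/33302 = 0.25271755; Var(ȳ) = 0.74728245·9.139/8416 = 8.1147983 × 10^-4.
Var(Ŷ) = 33302² · (8.1147983 × 10^-4) = 899949.96.
SE(Ŷ) = √(899949.96) = 948.7.

948.7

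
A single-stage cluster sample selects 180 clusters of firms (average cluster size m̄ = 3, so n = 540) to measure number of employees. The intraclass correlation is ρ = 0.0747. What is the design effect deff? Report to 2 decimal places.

deff = 1 + (3 − 1)·0.0747 = 1 + 0.1494 = 1.1494.

1.15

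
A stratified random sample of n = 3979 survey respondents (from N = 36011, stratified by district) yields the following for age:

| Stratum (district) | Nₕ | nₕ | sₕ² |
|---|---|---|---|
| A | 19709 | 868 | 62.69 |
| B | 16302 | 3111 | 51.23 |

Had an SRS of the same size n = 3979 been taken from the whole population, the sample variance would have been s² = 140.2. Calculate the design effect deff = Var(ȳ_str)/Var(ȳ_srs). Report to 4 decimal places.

Var(ȳ_str) = Σ Wₕ²(1−fₕ)sₕ²/nₕ with Wₕ = Nₕ/36011:
  A: (19709/36011)²·(1−868/19709)·62.69/868 = 0.020681247
  B: (16302/36011)²·(1−3111/16302)·51.23/3111 = 0.0027306912
  → Var(ȳ_str) = 0.023411938.
Var(ȳ_srs) = (1 − 3979/36011)·140.2/3979 = 0.031341729.
deff = 0.023411938 / 0.031341729 = 0.7470.

0.7470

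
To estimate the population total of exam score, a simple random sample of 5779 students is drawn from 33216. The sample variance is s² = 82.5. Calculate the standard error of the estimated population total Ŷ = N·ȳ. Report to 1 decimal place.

3607.0

Var(Ŷ) = N²·Var(ȳ) = N²·(1 − n/N)·s²/n.
f = 5779/33216 = 0.17398242; Var(ȳ) = 0.82601758·82.5/5779 = 0.011792083.
Var(Ŷ) = 33216² · 0.011792083 = 1.3010236 × 10^7.
SE(Ŷ) = √(1.3010236 × 10^7) = 3607.0.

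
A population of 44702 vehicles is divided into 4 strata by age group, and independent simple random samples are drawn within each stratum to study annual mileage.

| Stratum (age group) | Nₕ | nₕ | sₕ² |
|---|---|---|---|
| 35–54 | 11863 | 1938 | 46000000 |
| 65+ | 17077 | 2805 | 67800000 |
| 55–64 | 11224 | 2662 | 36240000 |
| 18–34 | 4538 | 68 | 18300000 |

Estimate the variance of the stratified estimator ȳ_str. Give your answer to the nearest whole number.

Var(ȳ_str) = Σₕ Wₕ²(1 − fₕ)sₕ²/nₕ with Wₕ = Nₕ/N, N = 44702.
35–54: Wₕ = 0.26537963; term = 0.26537963²·(1 − 0.16336508)·46000000/1938 = 1398.541.
65+: Wₕ = 0.38201870; term = 0.38201870²·(1 − 0.16425602)·67800000/2805 = 2948.0805.
55–64: Wₕ = 0.25108496; term = 0.25108496²·(1 − 0.23717035)·36240000/2662 = 654.71021.
18–34: Wₕ = 0.10151671; term = 0.10151671²·(1 − 0.01498457)·18300000/68 = 2731.8716.
Sum = 7733.2033.

7733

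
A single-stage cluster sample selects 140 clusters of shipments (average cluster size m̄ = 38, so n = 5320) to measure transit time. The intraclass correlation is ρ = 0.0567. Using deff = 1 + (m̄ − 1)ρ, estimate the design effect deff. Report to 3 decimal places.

deff = 1 + (38 − 1)·0.0567 = 1 + 2.0979 = 3.0979.

3.098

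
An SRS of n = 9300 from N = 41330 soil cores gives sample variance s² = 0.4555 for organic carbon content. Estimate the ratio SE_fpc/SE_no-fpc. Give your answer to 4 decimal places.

f = n/N = 9300/41330 = 0.22501815.
SE_no-fpc = √(s²/n) = 0.0069984637; SE_fpc = √((1−f)s²/n) = 0.0061609613.
Ratio = √(1−f) = 0.88033054.

0.8803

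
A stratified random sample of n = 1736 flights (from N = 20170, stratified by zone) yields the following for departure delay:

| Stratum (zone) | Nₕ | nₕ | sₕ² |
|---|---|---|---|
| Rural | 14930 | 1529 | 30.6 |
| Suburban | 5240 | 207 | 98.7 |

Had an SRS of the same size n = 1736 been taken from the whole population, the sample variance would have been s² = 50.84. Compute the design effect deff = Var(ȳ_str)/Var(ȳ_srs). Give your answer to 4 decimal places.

1.5226

Var(ȳ_str) = Σ Wₕ²(1−fₕ)sₕ²/nₕ with Wₕ = Nₕ/20170:
  Rural: (14930/20170)²·(1−1529/14930)·30.6/1529 = 0.009842358
  Suburban: (5240/20170)²·(1−207/5240)·98.7/207 = 0.030909589
  → Var(ȳ_str) = 0.040751947.
Var(ȳ_srs) = (1 − 1736/20170)·50.84/1736 = 0.026765139.
deff = 0.040751947 / 0.026765139 = 1.5226.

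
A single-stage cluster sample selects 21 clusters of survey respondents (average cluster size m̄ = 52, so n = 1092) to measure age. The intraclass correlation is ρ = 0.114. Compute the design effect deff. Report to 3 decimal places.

deff = 1 + (52 − 1)·0.114 = 1 + 5.814 = 6.814.

6.814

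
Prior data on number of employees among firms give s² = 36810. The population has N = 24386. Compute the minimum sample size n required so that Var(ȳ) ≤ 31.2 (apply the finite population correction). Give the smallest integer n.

Without fpc, n₀ = s²/D = 36810/31.2 = 1179.8077.
With fpc, (1 − n/N)·s²/n ≤ D requires n ≥ n₀/(1 + n₀/N) = 1179.8077/(1 + 1179.8077/24386) = 1125.3621.
Rounding up, n = 1126.

1126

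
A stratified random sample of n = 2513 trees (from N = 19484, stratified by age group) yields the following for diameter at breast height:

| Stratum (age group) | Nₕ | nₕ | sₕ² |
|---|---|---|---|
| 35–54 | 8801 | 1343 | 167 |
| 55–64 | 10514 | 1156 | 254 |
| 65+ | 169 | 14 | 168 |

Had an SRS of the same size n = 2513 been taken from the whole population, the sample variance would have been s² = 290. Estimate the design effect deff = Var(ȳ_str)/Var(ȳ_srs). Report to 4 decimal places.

Var(ȳ_str) = Σ Wₕ²(1−fₕ)sₕ²/nₕ with Wₕ = Nₕ/19484:
  35–54: (8801/19484)²·(1−1343/8801)·167/1343 = 0.021500008
  55–64: (10514/19484)²·(1−1156/10514)·254/1156 = 0.056946974
  65+: (169/19484)²·(1−14/169)·168/14 = 8.2802492 × 10^-4
  → Var(ȳ_str) = 0.079275007.
Var(ȳ_srs) = (1 − 2513/19484)·290/2513 = 0.10051591.
deff = 0.079275007 / 0.10051591 = 0.7887.

0.7887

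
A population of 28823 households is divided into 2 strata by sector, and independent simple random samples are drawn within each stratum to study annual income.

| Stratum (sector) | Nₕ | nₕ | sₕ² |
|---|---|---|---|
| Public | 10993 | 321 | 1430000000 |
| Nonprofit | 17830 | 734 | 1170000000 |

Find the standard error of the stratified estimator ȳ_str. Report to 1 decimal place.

Var(ȳ_str) = Σₕ Wₕ²(1 − fₕ)sₕ²/nₕ with Wₕ = Nₕ/N, N = 28823.
Public: Wₕ = 0.38139680; term = 0.38139680²·(1 − 0.02920040)·1430000000/321 = 629092.76.
Nonprofit: Wₕ = 0.61860320; term = 0.61860320²·(1 − 0.04116657)·1170000000/734 = 584867.23.
Sum = 1.21396 × 10^6.
SE = √(1.21396 × 10^6) = 1101.8.

1101.8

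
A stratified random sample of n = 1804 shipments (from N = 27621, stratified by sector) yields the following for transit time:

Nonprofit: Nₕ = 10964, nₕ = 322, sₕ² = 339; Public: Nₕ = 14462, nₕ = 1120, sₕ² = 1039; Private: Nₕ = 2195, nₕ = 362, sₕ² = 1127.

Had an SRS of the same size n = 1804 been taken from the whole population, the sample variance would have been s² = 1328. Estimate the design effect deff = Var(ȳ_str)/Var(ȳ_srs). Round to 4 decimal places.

0.5989

Var(ȳ_str) = Σ Wₕ²(1−fₕ)sₕ²/nₕ with Wₕ = Nₕ/27621:
  Nonprofit: (10964/27621)²·(1−322/10964)·339/322 = 0.16101165
  Public: (14462/27621)²·(1−1120/14462)·1039/1120 = 0.23462162
  Private: (2195/27621)²·(1−362/2195)·1127/362 = 0.016418502
  → Var(ȳ_str) = 0.41205177.
Var(ȳ_srs) = (1 − 1804/27621)·1328/1804 = 0.68806255.
deff = 0.41205177 / 0.68806255 = 0.5989.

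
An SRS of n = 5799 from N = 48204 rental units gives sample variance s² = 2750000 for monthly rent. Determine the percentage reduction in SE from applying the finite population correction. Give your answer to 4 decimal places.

f = n/N = 5799/48204 = 0.12030122.
SE_no-fpc = √(s²/n) = 21.776586; SE_fpc = √((1−f)s²/n) = 20.424752.
Ratio = √(1−f) = 0.93792259. Reduction = 100·(1 − 0.93792259) = 6.2077%.

6.2077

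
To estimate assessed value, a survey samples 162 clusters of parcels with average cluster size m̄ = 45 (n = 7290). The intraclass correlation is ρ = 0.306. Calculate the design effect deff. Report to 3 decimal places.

14.464

deff = 1 + (45 − 1)·0.306 = 1 + 13.464 = 14.464.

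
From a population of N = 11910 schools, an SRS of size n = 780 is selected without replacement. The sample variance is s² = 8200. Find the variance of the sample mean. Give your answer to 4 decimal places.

Under SRS without replacement, Var(ȳ) = (1 − f)·s²/n with f = n/N = 780/11910 = 0.06549118.
Var(ȳ) = (1 − 0.06549118)·8200/780 = 0.93450882·10.512821 = 9.8243235.

9.8243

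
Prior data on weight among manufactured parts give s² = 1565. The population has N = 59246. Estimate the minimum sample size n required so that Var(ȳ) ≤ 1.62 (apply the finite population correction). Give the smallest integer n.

Without fpc, n₀ = s²/D = 1565/1.62 = 966.0494.
With fpc, (1 − n/N)·s²/n ≤ D requires n ≥ n₀/(1 + n₀/N) = 966.0494/(1 + 966.0494/59246) = 950.5500.
Rounding up, n = 951.

951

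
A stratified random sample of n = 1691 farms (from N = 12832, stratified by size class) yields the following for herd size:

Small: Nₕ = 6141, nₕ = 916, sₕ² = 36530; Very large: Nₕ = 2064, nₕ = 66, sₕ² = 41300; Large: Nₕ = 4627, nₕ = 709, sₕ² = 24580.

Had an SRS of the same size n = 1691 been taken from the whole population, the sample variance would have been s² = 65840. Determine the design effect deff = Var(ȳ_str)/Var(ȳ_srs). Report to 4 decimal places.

0.8064

Var(ȳ_str) = Σ Wₕ²(1−fₕ)sₕ²/nₕ with Wₕ = Nₕ/12832:
  Small: (6141/12832)²·(1−916/6141)·36530/916 = 7.7712502
  Very large: (2064/12832)²·(1−66/2064)·41300/66 = 15.671934
  Large: (4627/12832)²·(1−709/4627)·24580/709 = 3.8169008
  → Var(ȳ_str) = 27.260085.
Var(ȳ_srs) = (1 − 1691/12832)·65840/1691 = 33.804618.
deff = 27.260085 / 33.804618 = 0.8064.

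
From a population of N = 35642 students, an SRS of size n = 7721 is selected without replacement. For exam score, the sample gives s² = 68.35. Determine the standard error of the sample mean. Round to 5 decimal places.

Under SRS without replacement, Var(ȳ) = (1 − f)·s²/n with f = n/N = 7721/35642 = 0.21662645.
Var(ȳ) = (1 − 0.21662645)·68.35/7721 = 0.78337355·0.0088524802 = 0.0069347989.
SE(ȳ) = √(0.0069347989) = 0.08328.

0.08328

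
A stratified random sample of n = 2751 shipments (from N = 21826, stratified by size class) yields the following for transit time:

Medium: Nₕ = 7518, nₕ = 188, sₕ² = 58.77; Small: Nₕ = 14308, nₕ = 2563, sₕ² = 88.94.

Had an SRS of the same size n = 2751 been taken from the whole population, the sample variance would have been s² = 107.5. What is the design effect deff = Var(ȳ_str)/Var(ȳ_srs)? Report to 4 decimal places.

1.4173

Var(ȳ_str) = Σ Wₕ²(1−fₕ)sₕ²/nₕ with Wₕ = Nₕ/21826:
  Medium: (7518/21826)²·(1−188/7518)·58.77/188 = 0.036162283
  Small: (14308/21826)²·(1−2563/14308)·88.94/2563 = 0.01224143
  → Var(ȳ_str) = 0.048403713.
Var(ȳ_srs) = (1 − 2751/21826)·107.5/2751 = 0.034151381.
deff = 0.048403713 / 0.034151381 = 1.4173.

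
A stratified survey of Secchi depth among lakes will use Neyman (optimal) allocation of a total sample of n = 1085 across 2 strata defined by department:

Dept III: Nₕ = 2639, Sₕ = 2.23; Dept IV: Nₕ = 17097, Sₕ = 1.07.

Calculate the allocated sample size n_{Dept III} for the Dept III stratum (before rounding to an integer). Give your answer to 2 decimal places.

264.08

Neyman allocation: nₕ = n·NₕSₕ / Σⱼ NⱼSⱼ.
Σ NⱼSⱼ = 2639·2.23 + 17097·1.07 = 24178.76.
n_{Dept III} = 1085·2639·2.23 / 24178.76 = 264.08.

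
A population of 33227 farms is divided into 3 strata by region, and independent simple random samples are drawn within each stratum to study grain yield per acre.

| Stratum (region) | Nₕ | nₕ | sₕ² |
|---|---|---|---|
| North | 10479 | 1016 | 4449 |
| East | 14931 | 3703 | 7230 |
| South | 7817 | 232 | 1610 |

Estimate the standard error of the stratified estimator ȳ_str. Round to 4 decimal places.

1.0308

Var(ȳ_str) = Σₕ Wₕ²(1 − fₕ)sₕ²/nₕ with Wₕ = Nₕ/N, N = 33227.
North: Wₕ = 0.31537605; term = 0.31537605²·(1 − 0.09695582)·4449/1016 = 0.39331011.
East: Wₕ = 0.44936347; term = 0.44936347²·(1 − 0.24800750)·7230/3703 = 0.29647878.
South: Wₕ = 0.23526048; term = 0.23526048²·(1 − 0.02967890)·1610/232 = 0.37269308.
Sum = 1.062482.
SE = √(1.062482) = 1.0308.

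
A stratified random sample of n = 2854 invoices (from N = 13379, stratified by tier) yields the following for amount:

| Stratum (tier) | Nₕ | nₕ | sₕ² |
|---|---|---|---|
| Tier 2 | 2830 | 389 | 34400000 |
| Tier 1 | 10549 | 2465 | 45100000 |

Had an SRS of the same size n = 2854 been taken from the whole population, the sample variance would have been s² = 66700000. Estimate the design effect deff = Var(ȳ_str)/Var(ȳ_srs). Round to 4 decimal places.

Var(ȳ_str) = Σ Wₕ²(1−fₕ)sₕ²/nₕ with Wₕ = Nₕ/13379:
  Tier 2: (2830/13379)²·(1−389/2830)·34400000/389 = 3412.8386
  Tier 1: (10549/13379)²·(1−2465/10549)·45100000/2465 = 8716.656
  → Var(ȳ_str) = 12129.495.
Var(ȳ_srs) = (1 − 2854/13379)·66700000/2854 = 18385.283.
deff = 12129.495 / 18385.283 = 0.6597.

0.6597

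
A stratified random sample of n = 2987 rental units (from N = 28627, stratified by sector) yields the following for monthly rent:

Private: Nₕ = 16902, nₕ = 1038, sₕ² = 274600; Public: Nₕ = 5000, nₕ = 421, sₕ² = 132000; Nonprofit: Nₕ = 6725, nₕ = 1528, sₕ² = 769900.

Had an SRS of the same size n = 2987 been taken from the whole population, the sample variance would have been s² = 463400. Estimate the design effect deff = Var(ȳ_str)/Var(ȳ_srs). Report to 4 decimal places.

Var(ȳ_str) = Σ Wₕ²(1−fₕ)sₕ²/nₕ with Wₕ = Nₕ/28627:
  Private: (16902/28627)²·(1−1038/16902)·274600/1038 = 86.557021
  Public: (5000/28627)²·(1−421/5000)·132000/421 = 8.7595301
  Nonprofit: (6725/28627)²·(1−1528/6725)·769900/1528 = 21.488411
  → Var(ȳ_str) = 116.80496.
Var(ȳ_srs) = (1 − 2987/28627)·463400/2987 = 138.95142.
deff = 116.80496 / 138.95142 = 0.8406.

0.8406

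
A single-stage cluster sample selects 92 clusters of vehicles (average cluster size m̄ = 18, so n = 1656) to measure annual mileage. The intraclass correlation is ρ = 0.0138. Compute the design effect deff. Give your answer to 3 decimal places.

deff = 1 + (18 − 1)·0.0138 = 1 + 0.2346 = 1.2346.

1.235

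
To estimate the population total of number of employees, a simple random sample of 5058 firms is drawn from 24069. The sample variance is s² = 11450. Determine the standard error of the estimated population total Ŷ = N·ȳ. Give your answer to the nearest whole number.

Var(Ŷ) = N²·Var(ȳ) = N²·(1 − n/N)·s²/n.
f = 5058/24069 = 0.21014583; Var(ȳ) = 0.78985417·11450/5058 = 1.788025.
Var(Ŷ) = 24069² · 1.788025 = 1.0358329 × 10^9.
SE(Ŷ) = √(1.0358329 × 10^9) = 32184.

32184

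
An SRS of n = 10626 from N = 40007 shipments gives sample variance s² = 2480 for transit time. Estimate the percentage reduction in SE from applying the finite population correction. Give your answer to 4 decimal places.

14.3031

f = n/N = 10626/40007 = 0.26560352.
SE_no-fpc = √(s²/n) = 0.48310434; SE_fpc = √((1−f)s²/n) = 0.41400561.
Ratio = √(1−f) = 0.85696936. Reduction = 100·(1 − 0.85696936) = 14.3031%.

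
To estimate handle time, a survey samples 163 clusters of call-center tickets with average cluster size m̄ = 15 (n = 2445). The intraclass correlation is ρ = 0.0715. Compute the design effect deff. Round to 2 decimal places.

2.00

deff = 1 + (15 − 1)·0.0715 = 1 + 1.001 = 2.001.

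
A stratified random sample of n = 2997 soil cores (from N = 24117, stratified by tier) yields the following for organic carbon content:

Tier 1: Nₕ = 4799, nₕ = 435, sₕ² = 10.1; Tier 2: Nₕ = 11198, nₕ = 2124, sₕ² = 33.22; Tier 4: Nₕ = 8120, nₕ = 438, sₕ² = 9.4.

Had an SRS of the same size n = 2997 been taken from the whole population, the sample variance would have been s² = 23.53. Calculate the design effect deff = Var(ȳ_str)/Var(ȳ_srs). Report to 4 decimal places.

Var(ȳ_str) = Σ Wₕ²(1−fₕ)sₕ²/nₕ with Wₕ = Nₕ/24117:
  Tier 1: (4799/24117)²·(1−435/4799)·10.1/435 = 8.3602842 × 10^-4
  Tier 2: (11198/24117)²·(1−2124/11198)·33.22/2124 = 0.0027323592
  Tier 4: (8120/24117)²·(1−438/8120)·9.4/438 = 0.0023016406
  → Var(ȳ_str) = 0.0058700282.
Var(ȳ_srs) = (1 − 2997/24117)·23.53/2997 = 0.0068755242.
deff = 0.0058700282 / 0.0068755242 = 0.8538.

0.8538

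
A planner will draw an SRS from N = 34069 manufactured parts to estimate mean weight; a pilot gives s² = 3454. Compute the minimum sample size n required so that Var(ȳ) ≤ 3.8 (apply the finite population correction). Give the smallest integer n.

Without fpc, n₀ = s²/D = 3454/3.8 = 908.9474.
With fpc, (1 − n/N)·s²/n ≤ D requires n ≥ n₀/(1 + n₀/N) = 908.9474/(1 + 908.9474/34069) = 885.3272.
Rounding up, n = 886.

886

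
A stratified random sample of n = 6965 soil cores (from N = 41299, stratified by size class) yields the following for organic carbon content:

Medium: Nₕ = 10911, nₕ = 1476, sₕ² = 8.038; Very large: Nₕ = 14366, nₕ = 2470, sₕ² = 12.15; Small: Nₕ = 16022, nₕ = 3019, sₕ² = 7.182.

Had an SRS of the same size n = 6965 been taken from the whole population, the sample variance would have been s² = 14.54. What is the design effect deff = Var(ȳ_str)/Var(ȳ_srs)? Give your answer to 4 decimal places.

Var(ȳ_str) = Σ Wₕ²(1−fₕ)sₕ²/nₕ with Wₕ = Nₕ/41299:
  Medium: (10911/41299)²·(1−1476/10911)·8.038/1476 = 3.2869192 × 10^-4
  Very large: (14366/41299)²·(1−2470/14366)·12.15/2470 = 4.9287532 × 10^-4
  Small: (16022/41299)²·(1−3019/16022)·7.182/3019 = 2.9057852 × 10^-4
  → Var(ȳ_str) = 0.0011121458.
Var(ȳ_srs) = (1 − 6965/41299)·14.54/6965 = 0.0017355141.
deff = 0.0011121458 / 0.0017355141 = 0.6408.

0.6408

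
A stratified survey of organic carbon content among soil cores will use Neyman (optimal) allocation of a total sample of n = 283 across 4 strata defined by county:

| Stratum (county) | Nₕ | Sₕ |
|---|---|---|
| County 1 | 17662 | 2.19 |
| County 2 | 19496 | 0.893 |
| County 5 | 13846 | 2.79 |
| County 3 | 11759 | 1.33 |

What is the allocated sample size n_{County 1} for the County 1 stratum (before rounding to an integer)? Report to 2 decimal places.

99.19

Neyman allocation: nₕ = n·NₕSₕ / Σⱼ NⱼSⱼ.
Σ NⱼSⱼ = 17662·2.19 + 19496·0.893 + 13846·2.79 + 11759·1.33 = 110359.52.
n_{County 1} = 283·17662·2.19 / 110359.52 = 99.19.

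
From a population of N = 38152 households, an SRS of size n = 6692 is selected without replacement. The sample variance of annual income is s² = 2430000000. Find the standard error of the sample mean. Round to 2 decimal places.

547.20

Under SRS without replacement, Var(ȳ) = (1 − f)·s²/n with f = n/N = 6692/38152 = 0.17540365.
Var(ȳ) = (1 − 0.17540365)·2430000000/6692 = 0.82459635·363120.14 = 299427.55.
SE(ȳ) = √(299427.55) = 547.20.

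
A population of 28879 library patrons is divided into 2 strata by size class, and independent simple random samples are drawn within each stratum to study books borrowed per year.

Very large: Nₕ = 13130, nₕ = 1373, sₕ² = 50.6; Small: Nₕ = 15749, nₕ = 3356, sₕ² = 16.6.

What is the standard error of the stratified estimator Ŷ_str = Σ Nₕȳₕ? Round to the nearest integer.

Var(Ŷ_str) = Σₕ Nₕ²(1 − fₕ)sₕ²/nₕ.
Very large: 13130²·(1 − 1373/13130)·50.6/1373 = 5.6890693 × 10^6.
Small: 15749²·(1 − 3356/15749)·16.6/3356 = 965418.39.
Sum = 6.6544877 × 10^6.
SE = √(6.6544877 × 10^6) = 2580.

2580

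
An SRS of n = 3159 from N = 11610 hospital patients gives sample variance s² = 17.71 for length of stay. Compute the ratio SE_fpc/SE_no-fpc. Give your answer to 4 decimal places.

0.8532

f = n/N = 3159/11610 = 0.27209302.
SE_no-fpc = √(s²/n) = 0.074874592; SE_fpc = √((1−f)s²/n) = 0.063881103.
Ratio = √(1−f) = 0.85317465.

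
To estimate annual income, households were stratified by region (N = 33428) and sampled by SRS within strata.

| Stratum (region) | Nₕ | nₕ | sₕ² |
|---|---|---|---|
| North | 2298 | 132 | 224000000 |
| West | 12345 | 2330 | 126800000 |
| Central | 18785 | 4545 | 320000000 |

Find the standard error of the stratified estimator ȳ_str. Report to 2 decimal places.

Var(ȳ_str) = Σₕ Wₕ²(1 − fₕ)sₕ²/nₕ with Wₕ = Nₕ/N, N = 33428.
North: Wₕ = 0.06874476; term = 0.06874476²·(1 − 0.05744125)·224000000/132 = 7558.9553.
West: Wₕ = 0.36930118; term = 0.36930118²·(1 − 0.18874038)·126800000/2330 = 6021.2214.
Central: Wₕ = 0.56195405; term = 0.56195405²·(1 − 0.24194836)·320000000/4545 = 16854.524.
Sum = 30434.701.
SE = √(30434.701) = 174.46.

174.46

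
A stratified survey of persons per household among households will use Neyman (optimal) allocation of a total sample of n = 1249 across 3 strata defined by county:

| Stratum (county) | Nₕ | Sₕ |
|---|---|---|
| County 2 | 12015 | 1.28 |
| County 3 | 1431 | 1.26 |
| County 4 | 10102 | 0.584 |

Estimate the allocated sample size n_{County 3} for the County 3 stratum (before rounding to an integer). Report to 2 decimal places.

97.57

Neyman allocation: nₕ = n·NₕSₕ / Σⱼ NⱼSⱼ.
Σ NⱼSⱼ = 12015·1.28 + 1431·1.26 + 10102·0.584 = 23081.828.
n_{County 3} = 1249·1431·1.26 / 23081.828 = 97.57.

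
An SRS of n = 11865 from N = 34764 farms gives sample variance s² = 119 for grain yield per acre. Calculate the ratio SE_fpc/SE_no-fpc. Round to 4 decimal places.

f = n/N = 11865/34764 = 0.34130135.
SE_no-fpc = √(s²/n) = 0.10014738; SE_fpc = √((1−f)s²/n) = 0.081279869.
Ratio = √(1−f) = 0.81160252.

0.8116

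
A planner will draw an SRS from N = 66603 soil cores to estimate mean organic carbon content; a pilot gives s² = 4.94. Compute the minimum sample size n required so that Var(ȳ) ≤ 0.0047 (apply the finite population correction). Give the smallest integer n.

Without fpc, n₀ = s²/D = 4.94/0.0047 = 1051.0638.
With fpc, (1 − n/N)·s²/n ≤ D requires n ≥ n₀/(1 + n₀/N) = 1051.0638/(1 + 1051.0638/66603) = 1034.7346.
Rounding up, n = 1035.

1035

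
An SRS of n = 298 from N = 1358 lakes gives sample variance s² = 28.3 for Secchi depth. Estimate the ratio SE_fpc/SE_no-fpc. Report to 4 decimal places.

f = n/N = 298/1358 = 0.21944035.
SE_no-fpc = √(s²/n) = 0.30816626; SE_fpc = √((1−f)s²/n) = 0.27226269.
Ratio = √(1−f) = 0.88349287.

0.8835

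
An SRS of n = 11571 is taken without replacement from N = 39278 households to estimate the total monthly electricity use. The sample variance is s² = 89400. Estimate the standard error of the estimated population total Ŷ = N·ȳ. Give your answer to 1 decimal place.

91696.5

Var(Ŷ) = N²·Var(ȳ) = N²·(1 − n/N)·s²/n.
f = 11571/39278 = 0.29459239; Var(ȳ) = 0.70540761·89400/11571 = 5.4501288.
Var(Ŷ) = 39278² · 5.4501288 = 8.4082477 × 10^9.
SE(Ŷ) = √(8.4082477 × 10^9) = 91696.5.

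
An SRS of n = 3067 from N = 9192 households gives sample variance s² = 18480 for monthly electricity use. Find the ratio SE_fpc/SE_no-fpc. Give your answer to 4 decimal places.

0.8163

f = n/N = 3067/9192 = 0.33365970.
SE_no-fpc = √(s²/n) = 2.4546755; SE_fpc = √((1−f)s²/n) = 2.0037435.
Ratio = √(1−f) = 0.81629670.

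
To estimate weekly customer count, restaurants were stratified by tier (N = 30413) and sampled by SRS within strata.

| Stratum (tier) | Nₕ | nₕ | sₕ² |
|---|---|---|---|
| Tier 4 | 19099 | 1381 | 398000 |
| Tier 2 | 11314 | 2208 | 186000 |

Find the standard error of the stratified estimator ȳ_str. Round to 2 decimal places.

10.72

Var(ȳ_str) = Σₕ Wₕ²(1 − fₕ)sₕ²/nₕ with Wₕ = Nₕ/N, N = 30413.
Tier 4: Wₕ = 0.62798803; term = 0.62798803²·(1 − 0.07230745)·398000/1381 = 105.43777.
Tier 2: Wₕ = 0.37201197; term = 0.37201197²·(1 − 0.19515644)·186000/2208 = 9.382945.
Sum = 114.82072.
SE = √(114.82072) = 10.72.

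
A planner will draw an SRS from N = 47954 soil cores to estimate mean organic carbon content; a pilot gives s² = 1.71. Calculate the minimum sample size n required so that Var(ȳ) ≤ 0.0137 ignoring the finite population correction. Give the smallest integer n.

125

Without fpc, n₀ = s²/D = 1.71/0.0137 = 124.8175.
Rounding up, n = 125.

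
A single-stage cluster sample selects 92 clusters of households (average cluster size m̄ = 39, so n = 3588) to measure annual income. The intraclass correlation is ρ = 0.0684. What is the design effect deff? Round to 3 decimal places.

3.599

deff = 1 + (39 − 1)·0.0684 = 1 + 2.5992 = 3.5992.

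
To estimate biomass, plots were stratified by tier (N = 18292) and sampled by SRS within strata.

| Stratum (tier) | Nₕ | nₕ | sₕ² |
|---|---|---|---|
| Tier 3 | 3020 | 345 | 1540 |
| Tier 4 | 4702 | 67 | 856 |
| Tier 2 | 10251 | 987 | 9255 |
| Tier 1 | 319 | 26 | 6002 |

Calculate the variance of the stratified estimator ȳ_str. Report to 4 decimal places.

Var(ȳ_str) = Σₕ Wₕ²(1 − fₕ)sₕ²/nₕ with Wₕ = Nₕ/N, N = 18292.
Tier 3: Wₕ = 0.16509950; term = 0.16509950²·(1 − 0.11423841)·1540/345 = 0.107773.
Tier 4: Wₕ = 0.25705226; term = 0.25705226²·(1 − 0.01424926)·856/67 = 0.83216403.
Tier 2: Wₕ = 0.56040892; term = 0.56040892²·(1 − 0.09628329)·9255/987 = 2.661348.
Tier 1: Wₕ = 0.01743932; term = 0.01743932²·(1 − 0.08150470)·6002/26 = 0.064484979.
Sum = 3.66577.

3.6658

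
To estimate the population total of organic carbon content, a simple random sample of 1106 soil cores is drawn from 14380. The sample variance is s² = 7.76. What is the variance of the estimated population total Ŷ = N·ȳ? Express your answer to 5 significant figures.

Var(Ŷ) = N²·Var(ȳ) = N²·(1 − n/N)·s²/n.
f = 1106/14380 = 0.07691238; Var(ȳ) = 0.92308762·7.76/1106 = 0.0064766365.
Var(Ŷ) = 14380² · 0.0064766365 = 1.3392674 × 10^6.

1.3393 × 10^6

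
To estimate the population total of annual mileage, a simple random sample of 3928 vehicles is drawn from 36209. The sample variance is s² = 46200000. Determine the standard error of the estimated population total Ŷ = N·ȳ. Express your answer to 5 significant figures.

Var(Ŷ) = N²·Var(ȳ) = N²·(1 − n/N)·s²/n.
f = 3928/36209 = 0.10848132; Var(ȳ) = 0.89151868·46200000/3928 = 10485.785.
Var(Ŷ) = 36209² · 10485.785 = 1.3747825 × 10^13.
SE(Ŷ) = √(1.3747825 × 10^13) = 3.7078 × 10^6.

3.7078 × 10^6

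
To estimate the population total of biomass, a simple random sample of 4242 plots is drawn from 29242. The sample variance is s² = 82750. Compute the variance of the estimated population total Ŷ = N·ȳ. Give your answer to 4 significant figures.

Var(Ŷ) = N²·Var(ȳ) = N²·(1 − n/N)·s²/n.
f = 4242/29242 = 0.14506532; Var(ȳ) = 0.85493468·82750/4242 = 16.677474.
Var(Ŷ) = 29242² · 16.677474 = 1.4260817 × 10^10.

1.426 × 10^10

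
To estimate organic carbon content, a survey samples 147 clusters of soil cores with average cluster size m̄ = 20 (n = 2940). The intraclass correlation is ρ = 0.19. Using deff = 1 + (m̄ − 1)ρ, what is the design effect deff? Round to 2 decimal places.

4.61

deff = 1 + (20 − 1)·0.19 = 1 + 3.61 = 4.61.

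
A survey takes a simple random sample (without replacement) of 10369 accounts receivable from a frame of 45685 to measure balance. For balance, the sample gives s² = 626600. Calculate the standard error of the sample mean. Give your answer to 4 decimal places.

6.8348

Under SRS without replacement, Var(ȳ) = (1 − f)·s²/n with f = n/N = 10369/45685 = 0.22696728.
Var(ȳ) = (1 − 0.22696728)·626600/10369 = 0.77303272·60.430128 = 46.714467.
SE(ȳ) = √(46.714467) = 6.8348.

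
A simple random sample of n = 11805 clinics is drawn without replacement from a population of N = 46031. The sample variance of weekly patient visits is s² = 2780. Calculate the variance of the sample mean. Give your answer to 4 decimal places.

0.1751

Under SRS without replacement, Var(ȳ) = (1 − f)·s²/n with f = n/N = 11805/46031 = 0.25645760.
Var(ȳ) = (1 − 0.25645760)·2780/11805 = 0.74354240·0.23549343 = 0.17509935.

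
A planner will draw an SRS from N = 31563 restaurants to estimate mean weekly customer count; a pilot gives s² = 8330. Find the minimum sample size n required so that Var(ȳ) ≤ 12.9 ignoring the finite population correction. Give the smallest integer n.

646

Without fpc, n₀ = s²/D = 8330/12.9 = 645.7364.
Rounding up, n = 646.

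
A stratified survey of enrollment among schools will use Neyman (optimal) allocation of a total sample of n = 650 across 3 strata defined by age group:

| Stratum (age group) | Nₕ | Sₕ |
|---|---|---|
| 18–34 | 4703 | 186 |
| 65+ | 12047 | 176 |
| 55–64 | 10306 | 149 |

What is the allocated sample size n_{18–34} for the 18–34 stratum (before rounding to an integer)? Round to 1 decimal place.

Neyman allocation: nₕ = n·NₕSₕ / Σⱼ NⱼSⱼ.
Σ NⱼSⱼ = 4703·186 + 12047·176 + 10306·149 = 4.530624 × 10^6.
n_{18–34} = 650·4703·186 / (4.530624 × 10^6) = 125.5.

125.5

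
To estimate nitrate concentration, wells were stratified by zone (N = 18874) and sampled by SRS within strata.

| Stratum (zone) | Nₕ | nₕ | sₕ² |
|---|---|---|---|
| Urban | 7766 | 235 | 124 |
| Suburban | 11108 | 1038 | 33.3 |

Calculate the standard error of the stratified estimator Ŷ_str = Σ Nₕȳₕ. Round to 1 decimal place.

5869.3

Var(Ŷ_str) = Σₕ Nₕ²(1 − fₕ)sₕ²/nₕ.
Urban: 7766²·(1 − 235/7766)·124/235 = 3.0860564 × 10^7.
Suburban: 11108²·(1 − 1038/11108)·33.3/1038 = 3.588494 × 10^6.
Sum = 3.4449058 × 10^7.
SE = √(3.4449058 × 10^7) = 5869.3.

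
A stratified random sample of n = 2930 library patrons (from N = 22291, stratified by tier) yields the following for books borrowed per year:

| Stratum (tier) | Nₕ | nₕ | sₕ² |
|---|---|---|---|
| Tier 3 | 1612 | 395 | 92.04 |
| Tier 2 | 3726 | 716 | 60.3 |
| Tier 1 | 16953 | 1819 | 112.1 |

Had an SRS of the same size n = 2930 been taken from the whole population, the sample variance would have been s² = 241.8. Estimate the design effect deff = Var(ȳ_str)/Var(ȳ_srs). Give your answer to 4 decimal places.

0.4833

Var(ȳ_str) = Σ Wₕ²(1−fₕ)sₕ²/nₕ with Wₕ = Nₕ/22291:
  Tier 3: (1612/22291)²·(1−395/1612)·92.04/395 = 9.19975 × 10^-4
  Tier 2: (3726/22291)²·(1−716/3726)·60.3/716 = 0.0019008793
  Tier 1: (16953/22291)²·(1−1819/16953)·112.1/1819 = 0.03182102
  → Var(ȳ_str) = 0.034641874.
Var(ȳ_srs) = (1 − 2930/22291)·241.8/2930 = 0.07167817.
deff = 0.034641874 / 0.07167817 = 0.4833.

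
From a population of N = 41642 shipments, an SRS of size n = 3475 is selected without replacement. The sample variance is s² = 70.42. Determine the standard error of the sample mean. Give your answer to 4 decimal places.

Under SRS without replacement, Var(ȳ) = (1 − f)·s²/n with f = n/N = 3475/41642 = 0.08344940.
Var(ȳ) = (1 − 0.08344940)·70.42/3475 = 0.91655060·0.020264748 = 0.018573667.
SE(ȳ) = √(0.018573667) = 0.1363.

0.1363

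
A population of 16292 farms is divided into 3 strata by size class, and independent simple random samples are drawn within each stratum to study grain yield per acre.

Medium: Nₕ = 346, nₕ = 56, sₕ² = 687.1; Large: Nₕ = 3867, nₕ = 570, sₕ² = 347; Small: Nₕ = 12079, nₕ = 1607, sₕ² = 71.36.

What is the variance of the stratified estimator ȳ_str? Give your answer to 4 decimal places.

Var(ȳ_str) = Σₕ Wₕ²(1 − fₕ)sₕ²/nₕ with Wₕ = Nₕ/N, N = 16292.
Medium: Wₕ = 0.02123742; term = 0.02123742²·(1 − 0.16184971)·687.1/56 = 0.0046382827.
Large: Wₕ = 0.23735576; term = 0.23735576²·(1 − 0.14740109)·347/570 = 0.029241452.
Small: Wₕ = 0.74140683; term = 0.74140683²·(1 − 0.13304081)·71.36/1607 = 0.021161711.
Sum = 0.055041446.

0.0550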